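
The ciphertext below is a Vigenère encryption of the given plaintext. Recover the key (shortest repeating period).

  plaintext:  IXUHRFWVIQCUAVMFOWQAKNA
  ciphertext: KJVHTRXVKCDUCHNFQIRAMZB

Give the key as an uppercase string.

  i= 0: K-I =  2 → C
  i= 1: J-X = 12 → M
  i= 2: V-U =  1 → B
  i= 3: H-H =  0 → A
  i= 4: T-R =  2 → C
  i= 5: R-F = 12 → M
  i= 6: X-W =  1 → B
  i= 7: V-V =  0 → A
  i= 8: K-I =  2 → C
  i= 9: C-Q = 12 → M
  i=10: D-C =  1 → B
  i=11: U-U =  0 → A
  i=12: C-A =  2 → C
  i=13: H-V = 12 → M
  i=14: N-M =  1 → B
  i=15: F-F =  0 → A
  i=16: Q-O =  2 → C
  i=17: I-W = 12 → M
  i=18: R-Q =  1 → B
  i=19: A-A =  0 → A
  i=20: M-K =  2 → C
  i=21: Z-N = 12 → M
  i=22: B-A =  1 → B
  shifts repeat with period 4: CMBA

CMBA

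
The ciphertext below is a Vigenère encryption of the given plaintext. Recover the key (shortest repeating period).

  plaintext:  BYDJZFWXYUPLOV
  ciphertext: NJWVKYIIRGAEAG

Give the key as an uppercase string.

MLT

  i= 0: N-B = 12 → M
  i= 1: J-Y = 11 → L
  i= 2: W-D = 19 → T
  i= 3: V-J = 12 → M
  i= 4: K-Z = 11 → L
  i= 5: Y-F = 19 → T
  i= 6: I-W = 12 → M
  i= 7: I-X = 11 → L
  i= 8: R-Y = 19 → T
  i= 9: G-U = 12 → M
  i=10: A-P = 11 → L
  i=11: E-L = 19 → T
  i=12: A-O = 12 → M
  i=13: G-V = 11 → L
  shifts repeat with period 3: MLT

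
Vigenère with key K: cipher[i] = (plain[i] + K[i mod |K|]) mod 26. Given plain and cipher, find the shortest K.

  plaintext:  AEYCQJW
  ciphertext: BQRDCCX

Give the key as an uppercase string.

  i= 0: B-A =  1 → B
  i= 1: Q-E = 12 → M
  i= 2: R-Y = 19 → T
  i= 3: D-C =  1 → B
  i= 4: C-Q = 12 → M
  i= 5: C-J = 19 → T
  i= 6: X-W =  1 → B
  shifts repeat with period 3: BMT

BMT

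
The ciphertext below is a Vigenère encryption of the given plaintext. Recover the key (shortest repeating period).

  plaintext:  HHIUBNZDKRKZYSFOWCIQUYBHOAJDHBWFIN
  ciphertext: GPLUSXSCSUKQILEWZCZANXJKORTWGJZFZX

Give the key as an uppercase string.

ZIDARKT

  i= 0: G-H = 25 → Z
  i= 1: P-H =  8 → I
  i= 2: L-I =  3 → D
  i= 3: U-U =  0 → A
  i= 4: S-B = 17 → R
  i= 5: X-N = 10 → K
  i= 6: S-Z = 19 → T
  i= 7: C-D = 25 → Z
  i= 8: S-K =  8 → I
  i= 9: U-R =  3 → D
  i=10: K-K =  0 → A
  i=11: Q-Z = 17 → R
  i=12: I-Y = 10 → K
  i=13: L-S = 19 → T
  i=14: E-F = 25 → Z
  i=15: W-O =  8 → I
  i=16: Z-W =  3 → D
  i=17: C-C =  0 → A
  i=18: Z-I = 17 → R
  i=19: A-Q = 10 → K
  i=20: N-U = 19 → T
  i=21: X-Y = 25 → Z
  i=22: J-B =  8 → I
  i=23: K-H =  3 → D
  i=24: O-O =  0 → A
  i=25: R-A = 17 → R
  i=26: T-J = 10 → K
  i=27: W-D = 19 → T
  i=28: G-H = 25 → Z
  i=29: J-B =  8 → I
  i=30: Z-W =  3 → D
  i=31: F-F =  0 → A
  i=32: Z-I = 17 → R
  i=33: X-N = 10 → K
  shifts repeat with period 7: ZIDARKT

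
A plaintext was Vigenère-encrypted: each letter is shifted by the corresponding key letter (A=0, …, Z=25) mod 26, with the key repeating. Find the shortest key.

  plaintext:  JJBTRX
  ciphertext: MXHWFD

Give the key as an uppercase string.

  i= 0: M-J =  3 → D
  i= 1: X-J = 14 → O
  i= 2: H-B =  6 → G
  i= 3: W-T =  3 → D
  i= 4: F-R = 14 → O
  i= 5: D-X =  6 → G
  shifts repeat with period 3: DOG

DOG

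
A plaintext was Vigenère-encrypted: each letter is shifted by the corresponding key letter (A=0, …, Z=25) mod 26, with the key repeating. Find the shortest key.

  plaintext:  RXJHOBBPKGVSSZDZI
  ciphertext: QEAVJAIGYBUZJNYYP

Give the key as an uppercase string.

  i= 0: Q-R = 25 → Z
  i= 1: E-X =  7 → H
  i= 2: A-J = 17 → R
  i= 3: V-H = 14 → O
  i= 4: J-O = 21 → V
  i= 5: A-B = 25 → Z
  i= 6: I-B =  7 → H
  i= 7: G-P = 17 → R
  i= 8: Y-K = 14 → O
  i= 9: B-G = 21 → V
  i=10: U-V = 25 → Z
  i=11: Z-S =  7 → H
  i=12: J-S = 17 → R
  i=13: N-Z = 14 → O
  i=14: Y-D = 21 → V
  i=15: Y-Z = 25 → Z
  i=16: P-I =  7 → H
  shifts repeat with period 5: ZHROV

ZHROV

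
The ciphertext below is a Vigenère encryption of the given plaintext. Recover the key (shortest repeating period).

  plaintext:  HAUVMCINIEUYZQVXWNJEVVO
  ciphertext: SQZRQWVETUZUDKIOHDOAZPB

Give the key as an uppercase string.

  i= 0: S-H = 11 → L
  i= 1: Q-A = 16 → Q
  i= 2: Z-U =  5 → F
  i= 3: R-V = 22 → W
  i= 4: Q-M =  4 → E
  i= 5: W-C = 20 → U
  i= 6: V-I = 13 → N
  i= 7: E-N = 17 → R
  i= 8: T-I = 11 → L
  i= 9: U-E = 16 → Q
  i=10: Z-U =  5 → F
  i=11: U-Y = 22 → W
  i=12: D-Z =  4 → E
  i=13: K-Q = 20 → U
  i=14: I-V = 13 → N
  i=15: O-X = 17 → R
  i=16: H-W = 11 → L
  i=17: D-N = 16 → Q
  i=18: O-J =  5 → F
  i=19: A-E = 22 → W
  i=20: Z-V =  4 → E
  i=21: P-V = 20 → U
  i=22: B-O = 13 → N
  shifts repeat with period 8: LQFWEUNR

LQFWEUNR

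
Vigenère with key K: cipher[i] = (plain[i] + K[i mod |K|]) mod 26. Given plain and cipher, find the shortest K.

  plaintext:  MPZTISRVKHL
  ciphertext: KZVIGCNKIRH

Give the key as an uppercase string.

YKWP

  i= 0: K-M = 24 → Y
  i= 1: Z-P = 10 → K
  i= 2: V-Z = 22 → W
  i= 3: I-T = 15 → P
  i= 4: G-I = 24 → Y
  i= 5: C-S = 10 → K
  i= 6: N-R = 22 → W
  i= 7: K-V = 15 → P
  i= 8: I-K = 24 → Y
  i= 9: R-H = 10 → K
  i=10: H-L = 22 → W
  shifts repeat with period 4: YKWP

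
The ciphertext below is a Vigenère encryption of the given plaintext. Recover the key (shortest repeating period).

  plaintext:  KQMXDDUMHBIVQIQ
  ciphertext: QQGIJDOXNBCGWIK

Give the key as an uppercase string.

  i= 0: Q-K =  6 → G
  i= 1: Q-Q =  0 → A
  i= 2: G-M = 20 → U
  i= 3: I-X = 11 → L
  i= 4: J-D =  6 → G
  i= 5: D-D =  0 → A
  i= 6: O-U = 20 → U
  i= 7: X-M = 11 → L
  i= 8: N-H =  6 → G
  i= 9: B-B =  0 → A
  i=10: C-I = 20 → U
  i=11: G-V = 11 → L
  i=12: W-Q =  6 → G
  i=13: I-I =  0 → A
  i=14: K-Q = 20 → U
  shifts repeat with period 4: GAUL

GAUL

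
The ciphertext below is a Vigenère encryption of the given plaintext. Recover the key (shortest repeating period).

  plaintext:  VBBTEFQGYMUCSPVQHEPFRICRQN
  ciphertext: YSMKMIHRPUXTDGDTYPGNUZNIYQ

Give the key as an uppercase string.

DRLRI

  i= 0: Y-V =  3 → D
  i= 1: S-B = 17 → R
  i= 2: M-B = 11 → L
  i= 3: K-T = 17 → R
  i= 4: M-E =  8 → I
  i= 5: I-F =  3 → D
  i= 6: H-Q = 17 → R
  i= 7: R-G = 11 → L
  i= 8: P-Y = 17 → R
  i= 9: U-M =  8 → I
  i=10: X-U =  3 → D
  i=11: T-C = 17 → R
  i=12: D-S = 11 → L
  i=13: G-P = 17 → R
  i=14: D-V =  8 → I
  i=15: T-Q =  3 → D
  i=16: Y-H = 17 → R
  i=17: P-E = 11 → L
  i=18: G-P = 17 → R
  i=19: N-F =  8 → I
  i=20: U-R =  3 → D
  i=21: Z-I = 17 → R
  i=22: N-C = 11 → L
  i=23: I-R = 17 → R
  i=24: Y-Q =  8 → I
  i=25: Q-N =  3 → D
  shifts repeat with period 5: DRLRI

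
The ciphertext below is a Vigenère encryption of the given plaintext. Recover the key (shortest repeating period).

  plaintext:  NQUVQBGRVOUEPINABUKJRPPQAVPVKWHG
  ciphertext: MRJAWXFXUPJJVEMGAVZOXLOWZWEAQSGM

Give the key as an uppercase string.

  i= 0: M-N = 25 → Z
  i= 1: R-Q =  1 → B
  i= 2: J-U = 15 → P
  i= 3: A-V =  5 → F
  i= 4: W-Q =  6 → G
  i= 5: X-B = 22 → W
  i= 6: F-G = 25 → Z
  i= 7: X-R =  6 → G
  i= 8: U-V = 25 → Z
  i= 9: P-O =  1 → B
  i=10: J-U = 15 → P
  i=11: J-E =  5 → F
  i=12: V-P =  6 → G
  i=13: E-I = 22 → W
  i=14: M-N = 25 → Z
  i=15: G-A =  6 → G
  i=16: A-B = 25 → Z
  i=17: V-U =  1 → B
  i=18: Z-K = 15 → P
  i=19: O-J =  5 → F
  i=20: X-R =  6 → G
  i=21: L-P = 22 → W
  i=22: O-P = 25 → Z
  i=23: W-Q =  6 → G
  i=24: Z-A = 25 → Z
  i=25: W-V =  1 → B
  i=26: E-P = 15 → P
  i=27: A-V =  5 → F
  i=28: Q-K =  6 → G
  i=29: S-W = 22 → W
  i=30: G-H = 25 → Z
  i=31: M-G =  6 → G
  shifts repeat with period 8: ZBPFGWZG

ZBPFGWZG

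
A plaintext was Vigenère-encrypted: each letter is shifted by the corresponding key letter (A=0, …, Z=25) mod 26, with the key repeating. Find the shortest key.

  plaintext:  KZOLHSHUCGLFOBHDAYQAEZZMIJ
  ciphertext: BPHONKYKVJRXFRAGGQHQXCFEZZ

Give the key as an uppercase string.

  i= 0: B-K = 17 → R
  i= 1: P-Z = 16 → Q
  i= 2: H-O = 19 → T
  i= 3: O-L =  3 → D
  i= 4: N-H =  6 → G
  i= 5: K-S = 18 → S
  i= 6: Y-H = 17 → R
  i= 7: K-U = 16 → Q
  i= 8: V-C = 19 → T
  i= 9: J-G =  3 → D
  i=10: R-L =  6 → G
  i=11: X-F = 18 → S
  i=12: F-O = 17 → R
  i=13: R-B = 16 → Q
  i=14: A-H = 19 → T
  i=15: G-D =  3 → D
  i=16: G-A =  6 → G
  i=17: Q-Y = 18 → S
  i=18: H-Q = 17 → R
  i=19: Q-A = 16 → Q
  i=20: X-E = 19 → T
  i=21: C-Z =  3 → D
  i=22: F-Z =  6 → G
  i=23: E-M = 18 → S
  i=24: Z-I = 17 → R
  i=25: Z-J = 16 → Q
  shifts repeat with period 6: RQTDGS

RQTDGS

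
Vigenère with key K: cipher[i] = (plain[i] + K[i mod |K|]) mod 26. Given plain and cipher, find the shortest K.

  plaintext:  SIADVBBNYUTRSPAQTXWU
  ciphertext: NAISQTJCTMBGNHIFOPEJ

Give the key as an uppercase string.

  i= 0: N-S = 21 → V
  i= 1: A-I = 18 → S
  i= 2: I-A =  8 → I
  i= 3: S-D = 15 → P
  i= 4: Q-V = 21 → V
  i= 5: T-B = 18 → S
  i= 6: J-B =  8 → I
  i= 7: C-N = 15 → P
  i= 8: T-Y = 21 → V
  i= 9: M-U = 18 → S
  i=10: B-T =  8 → I
  i=11: G-R = 15 → P
  i=12: N-S = 21 → V
  i=13: H-P = 18 → S
  i=14: I-A =  8 → I
  i=15: F-Q = 15 → P
  i=16: O-T = 21 → V
  i=17: P-X = 18 → S
  i=18: E-W =  8 → I
  i=19: J-U = 15 → P
  shifts repeat with period 4: VSIP

VSIP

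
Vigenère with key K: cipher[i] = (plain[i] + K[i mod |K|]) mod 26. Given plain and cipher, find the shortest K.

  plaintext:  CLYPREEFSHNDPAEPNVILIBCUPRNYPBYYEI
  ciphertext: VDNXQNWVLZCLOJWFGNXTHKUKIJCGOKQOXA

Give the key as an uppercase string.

  i= 0: V-C = 19 → T
  i= 1: D-L = 18 → S
  i= 2: N-Y = 15 → P
  i= 3: X-P =  8 → I
  i= 4: Q-R = 25 → Z
  i= 5: N-E =  9 → J
  i= 6: W-E = 18 → S
  i= 7: V-F = 16 → Q
  i= 8: L-S = 19 → T
  i= 9: Z-H = 18 → S
  i=10: C-N = 15 → P
  i=11: L-D =  8 → I
  i=12: O-P = 25 → Z
  i=13: J-A =  9 → J
  i=14: W-E = 18 → S
  i=15: F-P = 16 → Q
  i=16: G-N = 19 → T
  i=17: N-V = 18 → S
  i=18: X-I = 15 → P
  i=19: T-L =  8 → I
  i=20: H-I = 25 → Z
  i=21: K-B =  9 → J
  i=22: U-C = 18 → S
  i=23: K-U = 16 → Q
  i=24: I-P = 19 → T
  i=25: J-R = 18 → S
  i=26: C-N = 15 → P
  i=27: G-Y =  8 → I
  i=28: O-P = 25 → Z
  i=29: K-B =  9 → J
  i=30: Q-Y = 18 → S
  i=31: O-Y = 16 → Q
  i=32: X-E = 19 → T
  i=33: A-I = 18 → S
  shifts repeat with period 8: TSPIZJSQ

TSPIZJSQ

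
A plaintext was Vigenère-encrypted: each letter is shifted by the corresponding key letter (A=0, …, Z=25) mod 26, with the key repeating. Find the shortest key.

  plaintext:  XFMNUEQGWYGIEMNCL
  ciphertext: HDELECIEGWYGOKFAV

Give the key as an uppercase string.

KYSY

  i= 0: H-X = 10 → K
  i= 1: D-F = 24 → Y
  i= 2: E-M = 18 → S
  i= 3: L-N = 24 → Y
  i= 4: E-U = 10 → K
  i= 5: C-E = 24 → Y
  i= 6: I-Q = 18 → S
  i= 7: E-G = 24 → Y
  i= 8: G-W = 10 → K
  i= 9: W-Y = 24 → Y
  i=10: Y-G = 18 → S
  i=11: G-I = 24 → Y
  i=12: O-E = 10 → K
  i=13: K-M = 24 → Y
  i=14: F-N = 18 → S
  i=15: A-C = 24 → Y
  i=16: V-L = 10 → K
  shifts repeat with period 4: KYSY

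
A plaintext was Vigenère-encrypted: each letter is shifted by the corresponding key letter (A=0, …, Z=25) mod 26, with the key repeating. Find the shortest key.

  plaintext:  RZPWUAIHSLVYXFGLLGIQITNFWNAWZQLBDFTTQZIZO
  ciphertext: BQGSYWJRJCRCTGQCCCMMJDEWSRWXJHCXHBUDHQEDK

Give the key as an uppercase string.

  i= 0: B-R = 10 → K
  i= 1: Q-Z = 17 → R
  i= 2: G-P = 17 → R
  i= 3: S-W = 22 → W
  i= 4: Y-U =  4 → E
  i= 5: W-A = 22 → W
  i= 6: J-I =  1 → B
  i= 7: R-H = 10 → K
  i= 8: J-S = 17 → R
  i= 9: C-L = 17 → R
  i=10: R-V = 22 → W
  i=11: C-Y =  4 → E
  i=12: T-X = 22 → W
  i=13: G-F =  1 → B
  i=14: Q-G = 10 → K
  i=15: C-L = 17 → R
  i=16: C-L = 17 → R
  i=17: C-G = 22 → W
  i=18: M-I =  4 → E
  i=19: M-Q = 22 → W
  i=20: J-I =  1 → B
  i=21: D-T = 10 → K
  i=22: E-N = 17 → R
  i=23: W-F = 17 → R
  i=24: S-W = 22 → W
  i=25: R-N =  4 → E
  i=26: W-A = 22 → W
  i=27: X-W =  1 → B
  i=28: J-Z = 10 → K
  i=29: H-Q = 17 → R
  i=30: C-L = 17 → R
  i=31: X-B = 22 → W
  i=32: H-D =  4 → E
  i=33: B-F = 22 → W
  i=34: U-T =  1 → B
  i=35: D-T = 10 → K
  i=36: H-Q = 17 → R
  i=37: Q-Z = 17 → R
  i=38: E-I = 22 → W
  i=39: D-Z =  4 → E
  i=40: K-O = 22 → W
  shifts repeat with period 7: KRRWEWB

KRRWEWB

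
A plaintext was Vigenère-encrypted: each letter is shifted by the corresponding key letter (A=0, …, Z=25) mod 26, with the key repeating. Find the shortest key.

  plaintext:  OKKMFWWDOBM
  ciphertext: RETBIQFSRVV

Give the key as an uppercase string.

  i= 0: R-O =  3 → D
  i= 1: E-K = 20 → U
  i= 2: T-K =  9 → J
  i= 3: B-M = 15 → P
  i= 4: I-F =  3 → D
  i= 5: Q-W = 20 → U
  i= 6: F-W =  9 → J
  i= 7: S-D = 15 → P
  i= 8: R-O =  3 → D
  i= 9: V-B = 20 → U
  i=10: V-M =  9 → J
  shifts repeat with period 4: DUJP

DUJP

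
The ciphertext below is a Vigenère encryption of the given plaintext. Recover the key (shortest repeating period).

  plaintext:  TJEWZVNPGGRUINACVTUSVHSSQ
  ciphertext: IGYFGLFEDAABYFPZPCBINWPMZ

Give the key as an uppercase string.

  i= 0: I-T = 15 → P
  i= 1: G-J = 23 → X
  i= 2: Y-E = 20 → U
  i= 3: F-W =  9 → J
  i= 4: G-Z =  7 → H
  i= 5: L-V = 16 → Q
  i= 6: F-N = 18 → S
  i= 7: E-P = 15 → P
  i= 8: D-G = 23 → X
  i= 9: A-G = 20 → U
  i=10: A-R =  9 → J
  i=11: B-U =  7 → H
  i=12: Y-I = 16 → Q
  i=13: F-N = 18 → S
  i=14: P-A = 15 → P
  i=15: Z-C = 23 → X
  i=16: P-V = 20 → U
  i=17: C-T =  9 → J
  i=18: B-U =  7 → H
  i=19: I-S = 16 → Q
  i=20: N-V = 18 → S
  i=21: W-H = 15 → P
  i=22: P-S = 23 → X
  i=23: M-S = 20 → U
  i=24: Z-Q =  9 → J
  shifts repeat with period 7: PXUJHQS

PXUJHQS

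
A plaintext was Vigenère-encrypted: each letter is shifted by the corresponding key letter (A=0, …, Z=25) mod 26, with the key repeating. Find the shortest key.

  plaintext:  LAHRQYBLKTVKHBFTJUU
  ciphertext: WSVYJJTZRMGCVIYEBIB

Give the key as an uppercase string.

  i= 0: W-L = 11 → L
  i= 1: S-A = 18 → S
  i= 2: V-H = 14 → O
  i= 3: Y-R =  7 → H
  i= 4: J-Q = 19 → T
  i= 5: J-Y = 11 → L
  i= 6: T-B = 18 → S
  i= 7: Z-L = 14 → O
  i= 8: R-K =  7 → H
  i= 9: M-T = 19 → T
  i=10: G-V = 11 → L
  i=11: C-K = 18 → S
  i=12: V-H = 14 → O
  i=13: I-B =  7 → H
  i=14: Y-F = 19 → T
  i=15: E-T = 11 → L
  i=16: B-J = 18 → S
  i=17: I-U = 14 → O
  i=18: B-U =  7 → H
  shifts repeat with period 5: LSOHT

LSOHT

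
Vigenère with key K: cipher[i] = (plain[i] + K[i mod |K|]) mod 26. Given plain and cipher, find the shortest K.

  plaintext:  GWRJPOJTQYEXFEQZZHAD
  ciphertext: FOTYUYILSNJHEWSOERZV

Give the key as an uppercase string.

ZSCPFK

  i= 0: F-G = 25 → Z
  i= 1: O-W = 18 → S
  i= 2: T-R =  2 → C
  i= 3: Y-J = 15 → P
  i= 4: U-P =  5 → F
  i= 5: Y-O = 10 → K
  i= 6: I-J = 25 → Z
  i= 7: L-T = 18 → S
  i= 8: S-Q =  2 → C
  i= 9: N-Y = 15 → P
  i=10: J-E =  5 → F
  i=11: H-X = 10 → K
  i=12: E-F = 25 → Z
  i=13: W-E = 18 → S
  i=14: S-Q =  2 → C
  i=15: O-Z = 15 → P
  i=16: E-Z =  5 → F
  i=17: R-H = 10 → K
  i=18: Z-A = 25 → Z
  i=19: V-D = 18 → S
  shifts repeat with period 6: ZSCPFK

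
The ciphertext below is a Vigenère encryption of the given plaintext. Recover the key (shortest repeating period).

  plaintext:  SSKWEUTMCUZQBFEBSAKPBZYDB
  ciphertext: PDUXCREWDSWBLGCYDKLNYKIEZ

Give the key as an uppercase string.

XLKBY

  i= 0: P-S = 23 → X
  i= 1: D-S = 11 → L
  i= 2: U-K = 10 → K
  i= 3: X-W =  1 → B
  i= 4: C-E = 24 → Y
  i= 5: R-U = 23 → X
  i= 6: E-T = 11 → L
  i= 7: W-M = 10 → K
  i= 8: D-C =  1 → B
  i= 9: S-U = 24 → Y
  i=10: W-Z = 23 → X
  i=11: B-Q = 11 → L
  i=12: L-B = 10 → K
  i=13: G-F =  1 → B
  i=14: C-E = 24 → Y
  i=15: Y-B = 23 → X
  i=16: D-S = 11 → L
  i=17: K-A = 10 → K
  i=18: L-K =  1 → B
  i=19: N-P = 24 → Y
  i=20: Y-B = 23 → X
  i=21: K-Z = 11 → L
  i=22: I-Y = 10 → K
  i=23: E-D =  1 → B
  i=24: Z-B = 24 → Y
  shifts repeat with period 5: XLKBY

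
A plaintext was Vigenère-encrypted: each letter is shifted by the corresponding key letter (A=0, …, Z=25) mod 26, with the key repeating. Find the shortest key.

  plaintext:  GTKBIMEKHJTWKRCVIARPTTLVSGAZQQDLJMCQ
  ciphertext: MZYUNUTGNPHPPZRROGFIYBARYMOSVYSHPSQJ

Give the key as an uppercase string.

GGOTFIPW

  i= 0: M-G =  6 → G
  i= 1: Z-T =  6 → G
  i= 2: Y-K = 14 → O
  i= 3: U-B = 19 → T
  i= 4: N-I =  5 → F
  i= 5: U-M =  8 → I
  i= 6: T-E = 15 → P
  i= 7: G-K = 22 → W
  i= 8: N-H =  6 → G
  i= 9: P-J =  6 → G
  i=10: H-T = 14 → O
  i=11: P-W = 19 → T
  i=12: P-K =  5 → F
  i=13: Z-R =  8 → I
  i=14: R-C = 15 → P
  i=15: R-V = 22 → W
  i=16: O-I =  6 → G
  i=17: G-A =  6 → G
  i=18: F-R = 14 → O
  i=19: I-P = 19 → T
  i=20: Y-T =  5 → F
  i=21: B-T =  8 → I
  i=22: A-L = 15 → P
  i=23: R-V = 22 → W
  i=24: Y-S =  6 → G
  i=25: M-G =  6 → G
  i=26: O-A = 14 → O
  i=27: S-Z = 19 → T
  i=28: V-Q =  5 → F
  i=29: Y-Q =  8 → I
  i=30: S-D = 15 → P
  i=31: H-L = 22 → W
  i=32: P-J =  6 → G
  i=33: S-M =  6 → G
  i=34: Q-C = 14 → O
  i=35: J-Q = 19 → T
  shifts repeat with period 8: GGOTFIPW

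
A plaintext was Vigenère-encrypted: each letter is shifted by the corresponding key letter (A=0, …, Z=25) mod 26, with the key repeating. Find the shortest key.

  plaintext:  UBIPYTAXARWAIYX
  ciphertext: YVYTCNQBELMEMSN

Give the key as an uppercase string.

EUQE

  i= 0: Y-U =  4 → E
  i= 1: V-B = 20 → U
  i= 2: Y-I = 16 → Q
  i= 3: T-P =  4 → E
  i= 4: C-Y =  4 → E
  i= 5: N-T = 20 → U
  i= 6: Q-A = 16 → Q
  i= 7: B-X =  4 → E
  i= 8: E-A =  4 → E
  i= 9: L-R = 20 → U
  i=10: M-W = 16 → Q
  i=11: E-A =  4 → E
  i=12: M-I =  4 → E
  i=13: S-Y = 20 → U
  i=14: N-X = 16 → Q
  shifts repeat with period 4: EUQE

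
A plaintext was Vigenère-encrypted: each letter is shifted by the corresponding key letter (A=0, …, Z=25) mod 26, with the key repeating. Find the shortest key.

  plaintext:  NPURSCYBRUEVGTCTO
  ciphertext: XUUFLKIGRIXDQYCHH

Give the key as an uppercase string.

KFAOTI

  i= 0: X-N = 10 → K
  i= 1: U-P =  5 → F
  i= 2: U-U =  0 → A
  i= 3: F-R = 14 → O
  i= 4: L-S = 19 → T
  i= 5: K-C =  8 → I
  i= 6: I-Y = 10 → K
  i= 7: G-B =  5 → F
  i= 8: R-R =  0 → A
  i= 9: I-U = 14 → O
  i=10: X-E = 19 → T
  i=11: D-V =  8 → I
  i=12: Q-G = 10 → K
  i=13: Y-T =  5 → F
  i=14: C-C =  0 → A
  i=15: H-T = 14 → O
  i=16: H-O = 19 → T
  shifts repeat with period 6: KFAOTI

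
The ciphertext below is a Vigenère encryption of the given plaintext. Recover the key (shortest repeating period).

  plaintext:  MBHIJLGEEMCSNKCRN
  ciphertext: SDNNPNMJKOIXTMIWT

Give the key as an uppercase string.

  i= 0: S-M =  6 → G
  i= 1: D-B =  2 → C
  i= 2: N-H =  6 → G
  i= 3: N-I =  5 → F
  i= 4: P-J =  6 → G
  i= 5: N-L =  2 → C
  i= 6: M-G =  6 → G
  i= 7: J-E =  5 → F
  i= 8: K-E =  6 → G
  i= 9: O-M =  2 → C
  i=10: I-C =  6 → G
  i=11: X-S =  5 → F
  i=12: T-N =  6 → G
  i=13: M-K =  2 → C
  i=14: I-C =  6 → G
  i=15: W-R =  5 → F
  i=16: T-N =  6 → G
  shifts repeat with period 4: GCGF

GCGF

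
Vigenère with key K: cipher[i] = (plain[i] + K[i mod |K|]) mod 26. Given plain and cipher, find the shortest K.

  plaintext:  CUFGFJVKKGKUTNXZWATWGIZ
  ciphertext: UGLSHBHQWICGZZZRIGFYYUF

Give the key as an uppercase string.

SMGMC

  i= 0: U-C = 18 → S
  i= 1: G-U = 12 → M
  i= 2: L-F =  6 → G
  i= 3: S-G = 12 → M
  i= 4: H-F =  2 → C
  i= 5: B-J = 18 → S
  i= 6: H-V = 12 → M
  i= 7: Q-K =  6 → G
  i= 8: W-K = 12 → M
  i= 9: I-G =  2 → C
  i=10: C-K = 18 → S
  i=11: G-U = 12 → M
  i=12: Z-T =  6 → G
  i=13: Z-N = 12 → M
  i=14: Z-X =  2 → C
  i=15: R-Z = 18 → S
  i=16: I-W = 12 → M
  i=17: G-A =  6 → G
  i=18: F-T = 12 → M
  i=19: Y-W =  2 → C
  i=20: Y-G = 18 → S
  i=21: U-I = 12 → M
  i=22: F-Z =  6 → G
  shifts repeat with period 5: SMGMC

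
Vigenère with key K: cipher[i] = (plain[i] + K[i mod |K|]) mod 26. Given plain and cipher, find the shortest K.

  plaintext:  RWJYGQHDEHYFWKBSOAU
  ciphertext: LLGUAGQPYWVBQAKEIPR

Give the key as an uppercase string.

  i= 0: L-R = 20 → U
  i= 1: L-W = 15 → P
  i= 2: G-J = 23 → X
  i= 3: U-Y = 22 → W
  i= 4: A-G = 20 → U
  i= 5: G-Q = 16 → Q
  i= 6: Q-H =  9 → J
  i= 7: P-D = 12 → M
  i= 8: Y-E = 20 → U
  i= 9: W-H = 15 → P
  i=10: V-Y = 23 → X
  i=11: B-F = 22 → W
  i=12: Q-W = 20 → U
  i=13: A-K = 16 → Q
  i=14: K-B =  9 → J
  i=15: E-S = 12 → M
  i=16: I-O = 20 → U
  i=17: P-A = 15 → P
  i=18: R-U = 23 → X
  shifts repeat with period 8: UPXWUQJM

UPXWUQJM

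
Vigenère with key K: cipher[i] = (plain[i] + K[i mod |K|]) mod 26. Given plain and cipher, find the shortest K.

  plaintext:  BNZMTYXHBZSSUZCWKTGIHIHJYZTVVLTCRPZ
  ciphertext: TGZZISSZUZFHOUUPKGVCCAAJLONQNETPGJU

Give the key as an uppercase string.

STANPUV

  i= 0: T-B = 18 → S
  i= 1: G-N = 19 → T
  i= 2: Z-Z =  0 → A
  i= 3: Z-M = 13 → N
  i= 4: I-T = 15 → P
  i= 5: S-Y = 20 → U
  i= 6: S-X = 21 → V
  i= 7: Z-H = 18 → S
  i= 8: U-B = 19 → T
  i= 9: Z-Z =  0 → A
  i=10: F-S = 13 → N
  i=11: H-S = 15 → P
  i=12: O-U = 20 → U
  i=13: U-Z = 21 → V
  i=14: U-C = 18 → S
  i=15: P-W = 19 → T
  i=16: K-K =  0 → A
  i=17: G-T = 13 → N
  i=18: V-G = 15 → P
  i=19: C-I = 20 → U
  i=20: C-H = 21 → V
  i=21: A-I = 18 → S
  i=22: A-H = 19 → T
  i=23: J-J =  0 → A
  i=24: L-Y = 13 → N
  i=25: O-Z = 15 → P
  i=26: N-T = 20 → U
  i=27: Q-V = 21 → V
  i=28: N-V = 18 → S
  i=29: E-L = 19 → T
  i=30: T-T =  0 → A
  i=31: P-C = 13 → N
  i=32: G-R = 15 → P
  i=33: J-P = 20 → U
  i=34: U-Z = 21 → V
  shifts repeat with period 7: STANPUV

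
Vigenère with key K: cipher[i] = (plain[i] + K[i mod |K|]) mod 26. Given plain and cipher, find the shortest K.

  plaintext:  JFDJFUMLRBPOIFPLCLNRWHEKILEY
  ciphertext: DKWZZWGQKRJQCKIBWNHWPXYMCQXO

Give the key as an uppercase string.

UFTQUC

  i= 0: D-J = 20 → U
  i= 1: K-F =  5 → F
  i= 2: W-D = 19 → T
  i= 3: Z-J = 16 → Q
  i= 4: Z-F = 20 → U
  i= 5: W-U =  2 → C
  i= 6: G-M = 20 → U
  i= 7: Q-L =  5 → F
  i= 8: K-R = 19 → T
  i= 9: R-B = 16 → Q
  i=10: J-P = 20 → U
  i=11: Q-O =  2 → C
  i=12: C-I = 20 → U
  i=13: K-F =  5 → F
  i=14: I-P = 19 → T
  i=15: B-L = 16 → Q
  i=16: W-C = 20 → U
  i=17: N-L =  2 → C
  i=18: H-N = 20 → U
  i=19: W-R =  5 → F
  i=20: P-W = 19 → T
  i=21: X-H = 16 → Q
  i=22: Y-E = 20 → U
  i=23: M-K =  2 → C
  i=24: C-I = 20 → U
  i=25: Q-L =  5 → F
  i=26: X-E = 19 → T
  i=27: O-Y = 16 → Q
  shifts repeat with period 6: UFTQUC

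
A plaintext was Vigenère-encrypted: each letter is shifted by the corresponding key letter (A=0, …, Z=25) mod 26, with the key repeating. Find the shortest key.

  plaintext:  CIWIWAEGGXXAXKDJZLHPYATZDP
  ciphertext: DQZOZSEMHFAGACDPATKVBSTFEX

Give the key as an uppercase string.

  i= 0: D-C =  1 → B
  i= 1: Q-I =  8 → I
  i= 2: Z-W =  3 → D
  i= 3: O-I =  6 → G
  i= 4: Z-W =  3 → D
  i= 5: S-A = 18 → S
  i= 6: E-E =  0 → A
  i= 7: M-G =  6 → G
  i= 8: H-G =  1 → B
  i= 9: F-X =  8 → I
  i=10: A-X =  3 → D
  i=11: G-A =  6 → G
  i=12: A-X =  3 → D
  i=13: C-K = 18 → S
  i=14: D-D =  0 → A
  i=15: P-J =  6 → G
  i=16: A-Z =  1 → B
  i=17: T-L =  8 → I
  i=18: K-H =  3 → D
  i=19: V-P =  6 → G
  i=20: B-Y =  3 → D
  i=21: S-A = 18 → S
  i=22: T-T =  0 → A
  i=23: F-Z =  6 → G
  i=24: E-D =  1 → B
  i=25: X-P =  8 → I
  shifts repeat with period 8: BIDGDSAG

BIDGDSAG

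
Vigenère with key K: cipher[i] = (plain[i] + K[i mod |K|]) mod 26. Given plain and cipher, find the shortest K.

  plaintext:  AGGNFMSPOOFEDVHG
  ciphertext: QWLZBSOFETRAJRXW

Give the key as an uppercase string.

QQFMWGW

  i= 0: Q-A = 16 → Q
  i= 1: W-G = 16 → Q
  i= 2: L-G =  5 → F
  i= 3: Z-N = 12 → M
  i= 4: B-F = 22 → W
  i= 5: S-M =  6 → G
  i= 6: O-S = 22 → W
  i= 7: F-P = 16 → Q
  i= 8: E-O = 16 → Q
  i= 9: T-O =  5 → F
  i=10: R-F = 12 → M
  i=11: A-E = 22 → W
  i=12: J-D =  6 → G
  i=13: R-V = 22 → W
  i=14: X-H = 16 → Q
  i=15: W-G = 16 → Q
  shifts repeat with period 7: QQFMWGW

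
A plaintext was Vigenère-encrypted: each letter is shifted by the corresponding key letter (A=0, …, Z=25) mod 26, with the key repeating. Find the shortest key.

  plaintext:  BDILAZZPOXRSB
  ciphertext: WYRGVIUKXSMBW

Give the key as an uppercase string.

VVJ

  i= 0: W-B = 21 → V
  i= 1: Y-D = 21 → V
  i= 2: R-I =  9 → J
  i= 3: G-L = 21 → V
  i= 4: V-A = 21 → V
  i= 5: I-Z =  9 → J
  i= 6: U-Z = 21 → V
  i= 7: K-P = 21 → V
  i= 8: X-O =  9 → J
  i= 9: S-X = 21 → V
  i=10: M-R = 21 → V
  i=11: B-S =  9 → J
  i=12: W-B = 21 → V
  shifts repeat with period 3: VVJ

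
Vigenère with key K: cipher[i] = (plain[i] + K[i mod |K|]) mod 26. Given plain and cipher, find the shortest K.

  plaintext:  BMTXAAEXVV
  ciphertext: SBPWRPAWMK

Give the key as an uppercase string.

RPWZ

  i= 0: S-B = 17 → R
  i= 1: B-M = 15 → P
  i= 2: P-T = 22 → W
  i= 3: W-X = 25 → Z
  i= 4: R-A = 17 → R
  i= 5: P-A = 15 → P
  i= 6: A-E = 22 → W
  i= 7: W-X = 25 → Z
  i= 8: M-V = 17 → R
  i= 9: K-V = 15 → P
  shifts repeat with period 4: RPWZ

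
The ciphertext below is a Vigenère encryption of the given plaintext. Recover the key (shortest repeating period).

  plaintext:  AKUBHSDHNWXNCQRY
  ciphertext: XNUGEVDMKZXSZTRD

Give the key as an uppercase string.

XDAF

  i= 0: X-A = 23 → X
  i= 1: N-K =  3 → D
  i= 2: U-U =  0 → A
  i= 3: G-B =  5 → F
  i= 4: E-H = 23 → X
  i= 5: V-S =  3 → D
  i= 6: D-D =  0 → A
  i= 7: M-H =  5 → F
  i= 8: K-N = 23 → X
  i= 9: Z-W =  3 → D
  i=10: X-X =  0 → A
  i=11: S-N =  5 → F
  i=12: Z-C = 23 → X
  i=13: T-Q =  3 → D
  i=14: R-R =  0 → A
  i=15: D-Y =  5 → F
  shifts repeat with period 4: XDAF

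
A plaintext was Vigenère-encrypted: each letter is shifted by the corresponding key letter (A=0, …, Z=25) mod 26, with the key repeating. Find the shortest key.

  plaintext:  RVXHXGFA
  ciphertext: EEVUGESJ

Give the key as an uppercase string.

NJY

  i= 0: E-R = 13 → N
  i= 1: E-V =  9 → J
  i= 2: V-X = 24 → Y
  i= 3: U-H = 13 → N
  i= 4: G-X =  9 → J
  i= 5: E-G = 24 → Y
  i= 6: S-F = 13 → N
  i= 7: J-A =  9 → J
  shifts repeat with period 3: NJY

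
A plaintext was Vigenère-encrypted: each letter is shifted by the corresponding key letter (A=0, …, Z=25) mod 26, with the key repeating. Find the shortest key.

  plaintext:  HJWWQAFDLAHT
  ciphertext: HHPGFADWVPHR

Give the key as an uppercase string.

AYTKP

  i= 0: H-H =  0 → A
  i= 1: H-J = 24 → Y
  i= 2: P-W = 19 → T
  i= 3: G-W = 10 → K
  i= 4: F-Q = 15 → P
  i= 5: A-A =  0 → A
  i= 6: D-F = 24 → Y
  i= 7: W-D = 19 → T
  i= 8: V-L = 10 → K
  i= 9: P-A = 15 → P
  i=10: H-H =  0 → A
  i=11: R-T = 24 → Y
  shifts repeat with period 5: AYTKP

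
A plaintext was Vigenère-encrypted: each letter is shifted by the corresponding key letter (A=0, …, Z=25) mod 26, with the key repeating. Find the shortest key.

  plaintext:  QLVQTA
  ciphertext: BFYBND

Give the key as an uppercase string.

LUD

  i= 0: B-Q = 11 → L
  i= 1: F-L = 20 → U
  i= 2: Y-V =  3 → D
  i= 3: B-Q = 11 → L
  i= 4: N-T = 20 → U
  i= 5: D-A =  3 → D
  shifts repeat with period 3: LUD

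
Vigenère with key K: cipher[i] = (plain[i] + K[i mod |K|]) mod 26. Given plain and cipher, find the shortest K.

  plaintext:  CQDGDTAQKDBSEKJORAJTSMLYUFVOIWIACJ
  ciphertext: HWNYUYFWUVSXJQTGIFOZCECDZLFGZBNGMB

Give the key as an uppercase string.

  i= 0: H-C =  5 → F
  i= 1: W-Q =  6 → G
  i= 2: N-D = 10 → K
  i= 3: Y-G = 18 → S
  i= 4: U-D = 17 → R
  i= 5: Y-T =  5 → F
  i= 6: F-A =  5 → F
  i= 7: W-Q =  6 → G
  i= 8: U-K = 10 → K
  i= 9: V-D = 18 → S
  i=10: S-B = 17 → R
  i=11: X-S =  5 → F
  i=12: J-E =  5 → F
  i=13: Q-K =  6 → G
  i=14: T-J = 10 → K
  i=15: G-O = 18 → S
  i=16: I-R = 17 → R
  i=17: F-A =  5 → F
  i=18: O-J =  5 → F
  i=19: Z-T =  6 → G
  i=20: C-S = 10 → K
  i=21: E-M = 18 → S
  i=22: C-L = 17 → R
  i=23: D-Y =  5 → F
  i=24: Z-U =  5 → F
  i=25: L-F =  6 → G
  i=26: F-V = 10 → K
  i=27: G-O = 18 → S
  i=28: Z-I = 17 → R
  i=29: B-W =  5 → F
  i=30: N-I =  5 → F
  i=31: G-A =  6 → G
  i=32: M-C = 10 → K
  i=33: B-J = 18 → S
  shifts repeat with period 6: FGKSRF

FGKSRF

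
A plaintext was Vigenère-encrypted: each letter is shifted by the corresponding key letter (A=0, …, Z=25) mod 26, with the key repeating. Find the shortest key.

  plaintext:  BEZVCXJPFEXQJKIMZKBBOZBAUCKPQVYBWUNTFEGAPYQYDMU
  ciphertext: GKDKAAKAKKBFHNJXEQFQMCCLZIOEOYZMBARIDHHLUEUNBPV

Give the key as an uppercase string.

FGEPYDBL

  i= 0: G-B =  5 → F
  i= 1: K-E =  6 → G
  i= 2: D-Z =  4 → E
  i= 3: K-V = 15 → P
  i= 4: A-C = 24 → Y
  i= 5: A-X =  3 → D
  i= 6: K-J =  1 → B
  i= 7: A-P = 11 → L
  i= 8: K-F =  5 → F
  i= 9: K-E =  6 → G
  i=10: B-X =  4 → E
  i=11: F-Q = 15 → P
  i=12: H-J = 24 → Y
  i=13: N-K =  3 → D
  i=14: J-I =  1 → B
  i=15: X-M = 11 → L
  i=16: E-Z =  5 → F
  i=17: Q-K =  6 → G
  i=18: F-B =  4 → E
  i=19: Q-B = 15 → P
  i=20: M-O = 24 → Y
  i=21: C-Z =  3 → D
  i=22: C-B =  1 → B
  i=23: L-A = 11 → L
  i=24: Z-U =  5 → F
  i=25: I-C =  6 → G
  i=26: O-K =  4 → E
  i=27: E-P = 15 → P
  i=28: O-Q = 24 → Y
  i=29: Y-V =  3 → D
  i=30: Z-Y =  1 → B
  i=31: M-B = 11 → L
  i=32: B-W =  5 → F
  i=33: A-U =  6 → G
  i=34: R-N =  4 → E
  i=35: I-T = 15 → P
  i=36: D-F = 24 → Y
  i=37: H-E =  3 → D
  i=38: H-G =  1 → B
  i=39: L-A = 11 → L
  i=40: U-P =  5 → F
  i=41: E-Y =  6 → G
  i=42: U-Q =  4 → E
  i=43: N-Y = 15 → P
  i=44: B-D = 24 → Y
  i=45: P-M =  3 → D
  i=46: V-U =  1 → B
  shifts repeat with period 8: FGEPYDBL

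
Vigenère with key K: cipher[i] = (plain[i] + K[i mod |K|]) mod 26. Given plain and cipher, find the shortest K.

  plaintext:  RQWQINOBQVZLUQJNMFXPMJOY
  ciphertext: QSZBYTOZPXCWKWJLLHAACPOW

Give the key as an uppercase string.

ZCDLQGAY

  i= 0: Q-R = 25 → Z
  i= 1: S-Q =  2 → C
  i= 2: Z-W =  3 → D
  i= 3: B-Q = 11 → L
  i= 4: Y-I = 16 → Q
  i= 5: T-N =  6 → G
  i= 6: O-O =  0 → A
  i= 7: Z-B = 24 → Y
  i= 8: P-Q = 25 → Z
  i= 9: X-V =  2 → C
  i=10: C-Z =  3 → D
  i=11: W-L = 11 → L
  i=12: K-U = 16 → Q
  i=13: W-Q =  6 → G
  i=14: J-J =  0 → A
  i=15: L-N = 24 → Y
  i=16: L-M = 25 → Z
  i=17: H-F =  2 → C
  i=18: A-X =  3 → D
  i=19: A-P = 11 → L
  i=20: C-M = 16 → Q
  i=21: P-J =  6 → G
  i=22: O-O =  0 → A
  i=23: W-Y = 24 → Y
  shifts repeat with period 8: ZCDLQGAY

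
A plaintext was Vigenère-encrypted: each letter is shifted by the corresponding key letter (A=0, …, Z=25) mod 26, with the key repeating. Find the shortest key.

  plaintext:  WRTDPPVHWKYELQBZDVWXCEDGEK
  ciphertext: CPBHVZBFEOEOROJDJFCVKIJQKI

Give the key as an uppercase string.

  i= 0: C-W =  6 → G
  i= 1: P-R = 24 → Y
  i= 2: B-T =  8 → I
  i= 3: H-D =  4 → E
  i= 4: V-P =  6 → G
  i= 5: Z-P = 10 → K
  i= 6: B-V =  6 → G
  i= 7: F-H = 24 → Y
  i= 8: E-W =  8 → I
  i= 9: O-K =  4 → E
  i=10: E-Y =  6 → G
  i=11: O-E = 10 → K
  i=12: R-L =  6 → G
  i=13: O-Q = 24 → Y
  i=14: J-B =  8 → I
  i=15: D-Z =  4 → E
  i=16: J-D =  6 → G
  i=17: F-V = 10 → K
  i=18: C-W =  6 → G
  i=19: V-X = 24 → Y
  i=20: K-C =  8 → I
  i=21: I-E =  4 → E
  i=22: J-D =  6 → G
  i=23: Q-G = 10 → K
  i=24: K-E =  6 → G
  i=25: I-K = 24 → Y
  shifts repeat with period 6: GYIEGK

GYIEGK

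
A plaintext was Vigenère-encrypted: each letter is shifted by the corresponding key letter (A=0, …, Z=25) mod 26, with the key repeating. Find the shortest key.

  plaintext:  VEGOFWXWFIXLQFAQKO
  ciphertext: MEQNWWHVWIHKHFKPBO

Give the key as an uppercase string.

  i= 0: M-V = 17 → R
  i= 1: E-E =  0 → A
  i= 2: Q-G = 10 → K
  i= 3: N-O = 25 → Z
  i= 4: W-F = 17 → R
  i= 5: W-W =  0 → A
  i= 6: H-X = 10 → K
  i= 7: V-W = 25 → Z
  i= 8: W-F = 17 → R
  i= 9: I-I =  0 → A
  i=10: H-X = 10 → K
  i=11: K-L = 25 → Z
  i=12: H-Q = 17 → R
  i=13: F-F =  0 → A
  i=14: K-A = 10 → K
  i=15: P-Q = 25 → Z
  i=16: B-K = 17 → R
  i=17: O-O =  0 → A
  shifts repeat with period 4: RAKZ

RAKZ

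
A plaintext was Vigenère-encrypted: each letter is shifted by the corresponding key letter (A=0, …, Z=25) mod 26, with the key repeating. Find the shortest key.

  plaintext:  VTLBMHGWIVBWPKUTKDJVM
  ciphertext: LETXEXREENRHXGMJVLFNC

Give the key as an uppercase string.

QLIWS

  i= 0: L-V = 16 → Q
  i= 1: E-T = 11 → L
  i= 2: T-L =  8 → I
  i= 3: X-B = 22 → W
  i= 4: E-M = 18 → S
  i= 5: X-H = 16 → Q
  i= 6: R-G = 11 → L
  i= 7: E-W =  8 → I
  i= 8: E-I = 22 → W
  i= 9: N-V = 18 → S
  i=10: R-B = 16 → Q
  i=11: H-W = 11 → L
  i=12: X-P =  8 → I
  i=13: G-K = 22 → W
  i=14: M-U = 18 → S
  i=15: J-T = 16 → Q
  i=16: V-K = 11 → L
  i=17: L-D =  8 → I
  i=18: F-J = 22 → W
  i=19: N-V = 18 → S
  i=20: C-M = 16 → Q
  shifts repeat with period 5: QLIWS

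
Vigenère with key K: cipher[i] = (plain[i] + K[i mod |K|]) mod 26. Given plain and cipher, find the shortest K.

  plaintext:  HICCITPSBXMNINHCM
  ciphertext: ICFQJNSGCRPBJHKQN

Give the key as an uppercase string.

BUDO

  i= 0: I-H =  1 → B
  i= 1: C-I = 20 → U
  i= 2: F-C =  3 → D
  i= 3: Q-C = 14 → O
  i= 4: J-I =  1 → B
  i= 5: N-T = 20 → U
  i= 6: S-P =  3 → D
  i= 7: G-S = 14 → O
  i= 8: C-B =  1 → B
  i= 9: R-X = 20 → U
  i=10: P-M =  3 → D
  i=11: B-N = 14 → O
  i=12: J-I =  1 → B
  i=13: H-N = 20 → U
  i=14: K-H =  3 → D
  i=15: Q-C = 14 → O
  i=16: N-M =  1 → B
  shifts repeat with period 4: BUDO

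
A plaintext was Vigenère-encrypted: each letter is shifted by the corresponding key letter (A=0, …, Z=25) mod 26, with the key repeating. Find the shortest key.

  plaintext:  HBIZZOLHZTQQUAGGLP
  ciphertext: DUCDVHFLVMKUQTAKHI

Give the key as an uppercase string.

WTUE

  i= 0: D-H = 22 → W
  i= 1: U-B = 19 → T
  i= 2: C-I = 20 → U
  i= 3: D-Z =  4 → E
  i= 4: V-Z = 22 → W
  i= 5: H-O = 19 → T
  i= 6: F-L = 20 → U
  i= 7: L-H =  4 → E
  i= 8: V-Z = 22 → W
  i= 9: M-T = 19 → T
  i=10: K-Q = 20 → U
  i=11: U-Q =  4 → E
  i=12: Q-U = 22 → W
  i=13: T-A = 19 → T
  i=14: A-G = 20 → U
  i=15: K-G =  4 → E
  i=16: H-L = 22 → W
  i=17: I-P = 19 → T
  shifts repeat with period 4: WTUE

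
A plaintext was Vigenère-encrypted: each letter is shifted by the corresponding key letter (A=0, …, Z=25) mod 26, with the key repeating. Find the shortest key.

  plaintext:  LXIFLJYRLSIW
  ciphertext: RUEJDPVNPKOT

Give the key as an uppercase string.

  i= 0: R-L =  6 → G
  i= 1: U-X = 23 → X
  i= 2: E-I = 22 → W
  i= 3: J-F =  4 → E
  i= 4: D-L = 18 → S
  i= 5: P-J =  6 → G
  i= 6: V-Y = 23 → X
  i= 7: N-R = 22 → W
  i= 8: P-L =  4 → E
  i= 9: K-S = 18 → S
  i=10: O-I =  6 → G
  i=11: T-W = 23 → X
  shifts repeat with period 5: GXWES

GXWES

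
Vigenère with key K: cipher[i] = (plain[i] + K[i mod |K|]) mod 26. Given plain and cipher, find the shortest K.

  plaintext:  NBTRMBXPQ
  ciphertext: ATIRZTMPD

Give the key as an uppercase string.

  i= 0: A-N = 13 → N
  i= 1: T-B = 18 → S
  i= 2: I-T = 15 → P
  i= 3: R-R =  0 → A
  i= 4: Z-M = 13 → N
  i= 5: T-B = 18 → S
  i= 6: M-X = 15 → P
  i= 7: P-P =  0 → A
  i= 8: D-Q = 13 → N
  shifts repeat with period 4: NSPA

NSPA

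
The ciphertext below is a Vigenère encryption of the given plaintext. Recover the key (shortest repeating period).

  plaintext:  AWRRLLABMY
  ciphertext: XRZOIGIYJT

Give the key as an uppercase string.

  i= 0: X-A = 23 → X
  i= 1: R-W = 21 → V
  i= 2: Z-R =  8 → I
  i= 3: O-R = 23 → X
  i= 4: I-L = 23 → X
  i= 5: G-L = 21 → V
  i= 6: I-A =  8 → I
  i= 7: Y-B = 23 → X
  i= 8: J-M = 23 → X
  i= 9: T-Y = 21 → V
  shifts repeat with period 4: XVIX

XVIX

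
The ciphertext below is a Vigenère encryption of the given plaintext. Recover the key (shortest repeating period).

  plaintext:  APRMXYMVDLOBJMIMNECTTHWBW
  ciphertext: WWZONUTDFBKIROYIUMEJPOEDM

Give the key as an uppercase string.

WHICQ

  i= 0: W-A = 22 → W
  i= 1: W-P =  7 → H
  i= 2: Z-R =  8 → I
  i= 3: O-M =  2 → C
  i= 4: N-X = 16 → Q
  i= 5: U-Y = 22 → W
  i= 6: T-M =  7 → H
  i= 7: D-V =  8 → I
  i= 8: F-D =  2 → C
  i= 9: B-L = 16 → Q
  i=10: K-O = 22 → W
  i=11: I-B =  7 → H
  i=12: R-J =  8 → I
  i=13: O-M =  2 → C
  i=14: Y-I = 16 → Q
  i=15: I-M = 22 → W
  i=16: U-N =  7 → H
  i=17: M-E =  8 → I
  i=18: E-C =  2 → C
  i=19: J-T = 16 → Q
  i=20: P-T = 22 → W
  i=21: O-H =  7 → H
  i=22: E-W =  8 → I
  i=23: D-B =  2 → C
  i=24: M-W = 16 → Q
  shifts repeat with period 5: WHICQ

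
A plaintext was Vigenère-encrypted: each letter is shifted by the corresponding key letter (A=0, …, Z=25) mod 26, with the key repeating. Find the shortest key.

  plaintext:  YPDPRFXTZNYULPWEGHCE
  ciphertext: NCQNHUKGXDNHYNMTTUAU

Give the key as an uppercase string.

PNNYQ

  i= 0: N-Y = 15 → P
  i= 1: C-P = 13 → N
  i= 2: Q-D = 13 → N
  i= 3: N-P = 24 → Y
  i= 4: H-R = 16 → Q
  i= 5: U-F = 15 → P
  i= 6: K-X = 13 → N
  i= 7: G-T = 13 → N
  i= 8: X-Z = 24 → Y
  i= 9: D-N = 16 → Q
  i=10: N-Y = 15 → P
  i=11: H-U = 13 → N
  i=12: Y-L = 13 → N
  i=13: N-P = 24 → Y
  i=14: M-W = 16 → Q
  i=15: T-E = 15 → P
  i=16: T-G = 13 → N
  i=17: U-H = 13 → N
  i=18: A-C = 24 → Y
  i=19: U-E = 16 → Q
  shifts repeat with period 5: PNNYQ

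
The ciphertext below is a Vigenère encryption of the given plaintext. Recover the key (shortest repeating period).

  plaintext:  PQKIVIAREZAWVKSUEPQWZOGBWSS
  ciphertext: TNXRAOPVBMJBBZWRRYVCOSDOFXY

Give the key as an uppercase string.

  i= 0: T-P =  4 → E
  i= 1: N-Q = 23 → X
  i= 2: X-K = 13 → N
  i= 3: R-I =  9 → J
  i= 4: A-V =  5 → F
  i= 5: O-I =  6 → G
  i= 6: P-A = 15 → P
  i= 7: V-R =  4 → E
  i= 8: B-E = 23 → X
  i= 9: M-Z = 13 → N
  i=10: J-A =  9 → J
  i=11: B-W =  5 → F
  i=12: B-V =  6 → G
  i=13: Z-K = 15 → P
  i=14: W-S =  4 → E
  i=15: R-U = 23 → X
  i=16: R-E = 13 → N
  i=17: Y-P =  9 → J
  i=18: V-Q =  5 → F
  i=19: C-W =  6 → G
  i=20: O-Z = 15 → P
  i=21: S-O =  4 → E
  i=22: D-G = 23 → X
  i=23: O-B = 13 → N
  i=24: F-W =  9 → J
  i=25: X-S =  5 → F
  i=26: Y-S =  6 → G
  shifts repeat with period 7: EXNJFGP

EXNJFGP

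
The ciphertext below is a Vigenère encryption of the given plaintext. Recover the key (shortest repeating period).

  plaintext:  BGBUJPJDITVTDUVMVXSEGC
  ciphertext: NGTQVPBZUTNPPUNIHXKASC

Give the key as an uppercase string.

MASW

  i= 0: N-B = 12 → M
  i= 1: G-G =  0 → A
  i= 2: T-B = 18 → S
  i= 3: Q-U = 22 → W
  i= 4: V-J = 12 → M
  i= 5: P-P =  0 → A
  i= 6: B-J = 18 → S
  i= 7: Z-D = 22 → W
  i= 8: U-I = 12 → M
  i= 9: T-T =  0 → A
  i=10: N-V = 18 → S
  i=11: P-T = 22 → W
  i=12: P-D = 12 → M
  i=13: U-U =  0 → A
  i=14: N-V = 18 → S
  i=15: I-M = 22 → W
  i=16: H-V = 12 → M
  i=17: X-X =  0 → A
  i=18: K-S = 18 → S
  i=19: A-E = 22 → W
  i=20: S-G = 12 → M
  i=21: C-C =  0 → A
  shifts repeat with period 4: MASW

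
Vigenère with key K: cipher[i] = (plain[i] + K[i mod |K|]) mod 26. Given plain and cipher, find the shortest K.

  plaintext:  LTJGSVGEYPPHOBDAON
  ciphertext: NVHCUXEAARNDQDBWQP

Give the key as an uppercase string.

  i= 0: N-L =  2 → C
  i= 1: V-T =  2 → C
  i= 2: H-J = 24 → Y
  i= 3: C-G = 22 → W
  i= 4: U-S =  2 → C
  i= 5: X-V =  2 → C
  i= 6: E-G = 24 → Y
  i= 7: A-E = 22 → W
  i= 8: A-Y =  2 → C
  i= 9: R-P =  2 → C
  i=10: N-P = 24 → Y
  i=11: D-H = 22 → W
  i=12: Q-O =  2 → C
  i=13: D-B =  2 → C
  i=14: B-D = 24 → Y
  i=15: W-A = 22 → W
  i=16: Q-O =  2 → C
  i=17: P-N =  2 → C
  shifts repeat with period 4: CCYW

CCYW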